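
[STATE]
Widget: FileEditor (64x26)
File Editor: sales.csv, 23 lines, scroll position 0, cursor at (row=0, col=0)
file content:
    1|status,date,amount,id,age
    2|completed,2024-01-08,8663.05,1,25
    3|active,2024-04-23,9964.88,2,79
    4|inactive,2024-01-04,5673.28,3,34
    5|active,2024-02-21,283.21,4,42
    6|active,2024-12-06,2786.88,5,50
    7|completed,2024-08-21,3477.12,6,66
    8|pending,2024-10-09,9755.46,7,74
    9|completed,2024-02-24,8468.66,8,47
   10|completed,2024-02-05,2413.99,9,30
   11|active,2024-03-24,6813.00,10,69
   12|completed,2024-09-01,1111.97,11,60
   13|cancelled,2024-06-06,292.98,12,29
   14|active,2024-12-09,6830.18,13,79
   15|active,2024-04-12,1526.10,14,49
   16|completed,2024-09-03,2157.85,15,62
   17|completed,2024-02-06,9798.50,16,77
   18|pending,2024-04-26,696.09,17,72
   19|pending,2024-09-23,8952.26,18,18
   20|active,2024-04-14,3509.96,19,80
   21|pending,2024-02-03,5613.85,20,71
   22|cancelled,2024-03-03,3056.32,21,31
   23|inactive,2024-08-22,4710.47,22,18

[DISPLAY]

█tatus,date,amount,id,age                                      ▲
completed,2024-01-08,8663.05,1,25                              █
active,2024-04-23,9964.88,2,79                                 ░
inactive,2024-01-04,5673.28,3,34                               ░
active,2024-02-21,283.21,4,42                                  ░
active,2024-12-06,2786.88,5,50                                 ░
completed,2024-08-21,3477.12,6,66                              ░
pending,2024-10-09,9755.46,7,74                                ░
completed,2024-02-24,8468.66,8,47                              ░
completed,2024-02-05,2413.99,9,30                              ░
active,2024-03-24,6813.00,10,69                                ░
completed,2024-09-01,1111.97,11,60                             ░
cancelled,2024-06-06,292.98,12,29                              ░
active,2024-12-09,6830.18,13,79                                ░
active,2024-04-12,1526.10,14,49                                ░
completed,2024-09-03,2157.85,15,62                             ░
completed,2024-02-06,9798.50,16,77                             ░
pending,2024-04-26,696.09,17,72                                ░
pending,2024-09-23,8952.26,18,18                               ░
active,2024-04-14,3509.96,19,80                                ░
pending,2024-02-03,5613.85,20,71                               ░
cancelled,2024-03-03,3056.32,21,31                             ░
inactive,2024-08-22,4710.47,22,18                              ░
                                                               ░
                                                               ░
                                                               ▼


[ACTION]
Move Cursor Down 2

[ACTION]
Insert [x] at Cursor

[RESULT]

status,date,amount,id,age                                      ▲
completed,2024-01-08,8663.05,1,25                              █
x█ctive,2024-04-23,9964.88,2,79                                ░
inactive,2024-01-04,5673.28,3,34                               ░
active,2024-02-21,283.21,4,42                                  ░
active,2024-12-06,2786.88,5,50                                 ░
completed,2024-08-21,3477.12,6,66                              ░
pending,2024-10-09,9755.46,7,74                                ░
completed,2024-02-24,8468.66,8,47                              ░
completed,2024-02-05,2413.99,9,30                              ░
active,2024-03-24,6813.00,10,69                                ░
completed,2024-09-01,1111.97,11,60                             ░
cancelled,2024-06-06,292.98,12,29                              ░
active,2024-12-09,6830.18,13,79                                ░
active,2024-04-12,1526.10,14,49                                ░
completed,2024-09-03,2157.85,15,62                             ░
completed,2024-02-06,9798.50,16,77                             ░
pending,2024-04-26,696.09,17,72                                ░
pending,2024-09-23,8952.26,18,18                               ░
active,2024-04-14,3509.96,19,80                                ░
pending,2024-02-03,5613.85,20,71                               ░
cancelled,2024-03-03,3056.32,21,31                             ░
inactive,2024-08-22,4710.47,22,18                              ░
                                                               ░
                                                               ░
                                                               ▼


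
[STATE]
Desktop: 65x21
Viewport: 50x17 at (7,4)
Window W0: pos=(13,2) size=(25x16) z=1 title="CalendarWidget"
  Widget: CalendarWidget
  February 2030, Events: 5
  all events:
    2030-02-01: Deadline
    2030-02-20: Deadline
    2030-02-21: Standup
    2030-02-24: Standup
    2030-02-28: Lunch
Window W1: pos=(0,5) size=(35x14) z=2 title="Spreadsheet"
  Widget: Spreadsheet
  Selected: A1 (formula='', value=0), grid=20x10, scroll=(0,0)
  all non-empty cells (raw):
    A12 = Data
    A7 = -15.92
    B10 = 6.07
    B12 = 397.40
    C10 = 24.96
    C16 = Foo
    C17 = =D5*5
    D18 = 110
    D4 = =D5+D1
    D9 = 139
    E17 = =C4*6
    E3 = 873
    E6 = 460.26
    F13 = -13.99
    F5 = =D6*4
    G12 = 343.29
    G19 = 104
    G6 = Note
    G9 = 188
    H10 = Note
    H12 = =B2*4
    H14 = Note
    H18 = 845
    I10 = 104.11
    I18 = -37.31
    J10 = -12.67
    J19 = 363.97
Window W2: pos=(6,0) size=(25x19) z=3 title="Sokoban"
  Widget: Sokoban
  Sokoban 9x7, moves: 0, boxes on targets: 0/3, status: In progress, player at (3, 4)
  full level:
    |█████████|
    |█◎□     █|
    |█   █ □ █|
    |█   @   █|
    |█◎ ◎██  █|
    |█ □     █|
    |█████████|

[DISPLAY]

█◎□     █              ┃──────┨                   
█   █ □ █              ┃━━━┓  ┃                   
█   @   █              ┃   ┃  ┃                   
█◎ ◎██  █              ┃───┨  ┃                   
█ □     █              ┃   ┃  ┃                   
█████████              ┃ D ┃  ┃                   
Moves: 0  0/3          ┃---┃4*┃                   
                       ┃   ┃  ┃                   
                       ┃   ┃  ┃                   
                       ┃   ┃  ┃                   
                       ┃   ┃  ┃                   
                       ┃   ┃  ┃                   
                       ┃   ┃  ┃                   
                       ┃   ┃━━┛                   
━━━━━━━━━━━━━━━━━━━━━━━┛━━━┛                      
                                                  
                                                  


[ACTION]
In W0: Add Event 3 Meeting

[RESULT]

█◎□     █              ┃──────┨                   
█   █ □ █              ┃━━━┓  ┃                   
█   @   █              ┃   ┃  ┃                   
█◎ ◎██  █              ┃───┨* ┃                   
█ □     █              ┃   ┃  ┃                   
█████████              ┃ D ┃  ┃                   
Moves: 0  0/3          ┃---┃4*┃                   
                       ┃   ┃  ┃                   
                       ┃   ┃  ┃                   
                       ┃   ┃  ┃                   
                       ┃   ┃  ┃                   
                       ┃   ┃  ┃                   
                       ┃   ┃  ┃                   
                       ┃   ┃━━┛                   
━━━━━━━━━━━━━━━━━━━━━━━┛━━━┛                      
                                                  
                                                  


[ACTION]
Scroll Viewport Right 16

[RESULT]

█              ┃──────┨                           
█              ┃━━━┓  ┃                           
█              ┃   ┃  ┃                           
█              ┃───┨* ┃                           
█              ┃   ┃  ┃                           
█              ┃ D ┃  ┃                           
  0/3          ┃---┃4*┃                           
               ┃   ┃  ┃                           
               ┃   ┃  ┃                           
               ┃   ┃  ┃                           
               ┃   ┃  ┃                           
               ┃   ┃  ┃                           
               ┃   ┃  ┃                           
               ┃   ┃━━┛                           
━━━━━━━━━━━━━━━┛━━━┛                              
                                                  
                                                  


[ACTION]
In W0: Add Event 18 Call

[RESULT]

█              ┃──────┨                           
█              ┃━━━┓  ┃                           
█              ┃   ┃  ┃                           
█              ┃───┨* ┃                           
█              ┃   ┃  ┃                           
█              ┃ D ┃  ┃                           
  0/3          ┃---┃24┃                           
               ┃   ┃  ┃                           
               ┃   ┃  ┃                           
               ┃   ┃  ┃                           
               ┃   ┃  ┃                           
               ┃   ┃  ┃                           
               ┃   ┃  ┃                           
               ┃   ┃━━┛                           
━━━━━━━━━━━━━━━┛━━━┛                              
                                                  
                                                  


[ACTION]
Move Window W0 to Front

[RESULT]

──────────────────────┨                           
    February 2030     ┃                           
o Tu We Th Fr Sa Su   ┃                           
            1*  2  3* ┃                           
4  5  6  7  8  9 10   ┃                           
1 12 13 14 15 16 17   ┃                           
8* 19 20* 21* 22 23 24┃                           
5 26 27 28*           ┃                           
                      ┃                           
                      ┃                           
                      ┃                           
                      ┃                           
                      ┃                           
━━━━━━━━━━━━━━━━━━━━━━┛                           
━━━━━━━━━━━━━━━┛━━━┛                              
                                                  
                                                  


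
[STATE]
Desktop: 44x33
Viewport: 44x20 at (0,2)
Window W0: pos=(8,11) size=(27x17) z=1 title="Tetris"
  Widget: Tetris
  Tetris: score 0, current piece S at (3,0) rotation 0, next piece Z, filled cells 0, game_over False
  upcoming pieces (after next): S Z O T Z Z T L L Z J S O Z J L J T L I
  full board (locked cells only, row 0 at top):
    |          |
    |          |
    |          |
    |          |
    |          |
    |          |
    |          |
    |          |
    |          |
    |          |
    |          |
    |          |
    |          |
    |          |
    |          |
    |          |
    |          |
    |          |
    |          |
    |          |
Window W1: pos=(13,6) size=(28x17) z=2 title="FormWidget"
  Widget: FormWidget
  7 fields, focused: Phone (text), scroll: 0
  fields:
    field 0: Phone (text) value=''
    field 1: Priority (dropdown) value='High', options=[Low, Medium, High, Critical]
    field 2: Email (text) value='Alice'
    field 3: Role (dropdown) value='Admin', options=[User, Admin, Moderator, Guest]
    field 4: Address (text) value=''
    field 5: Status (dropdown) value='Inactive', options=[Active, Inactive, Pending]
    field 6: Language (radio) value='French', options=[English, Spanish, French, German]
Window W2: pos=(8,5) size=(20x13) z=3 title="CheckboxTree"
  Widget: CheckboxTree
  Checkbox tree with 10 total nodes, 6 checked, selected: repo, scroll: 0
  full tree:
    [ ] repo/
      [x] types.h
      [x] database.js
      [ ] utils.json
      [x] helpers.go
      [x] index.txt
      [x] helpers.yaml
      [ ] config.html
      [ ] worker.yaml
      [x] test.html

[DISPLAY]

                                            
                                            
                                            
        ┏━━━━━━━━━━━━━━━━━━┓                
        ┃ CheckboxTree     ┃━━━━━━━━━━━━┓   
        ┠──────────────────┨            ┃   
        ┃>[-] repo/        ┃────────────┨   
        ┃   [x] types.h    ┃[          ]┃   
        ┃   [x] database.js┃[High     ▼]┃   
        ┃   [ ] utils.json ┃[Alice     ]┃   
        ┃   [x] helpers.go ┃[Admin    ▼]┃   
        ┃   [x] index.txt  ┃[          ]┃   
        ┃   [x] helpers.yam┃[Inactive ▼]┃   
        ┃   [ ] config.html┃( ) English ┃   
        ┃   [ ] worker.yaml┃            ┃   
        ┗━━━━━━━━━━━━━━━━━━┛            ┃   
        ┃    ┃                          ┃   
        ┃    ┃                          ┃   
        ┃    ┃                          ┃   
        ┃    ┃                          ┃   


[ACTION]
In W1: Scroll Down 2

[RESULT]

                                            
                                            
                                            
        ┏━━━━━━━━━━━━━━━━━━┓                
        ┃ CheckboxTree     ┃━━━━━━━━━━━━┓   
        ┠──────────────────┨            ┃   
        ┃>[-] repo/        ┃────────────┨   
        ┃   [x] types.h    ┃[Alice     ]┃   
        ┃   [x] database.js┃[Admin    ▼]┃   
        ┃   [ ] utils.json ┃[          ]┃   
        ┃   [x] helpers.go ┃[Inactive ▼]┃   
        ┃   [x] index.txt  ┃( ) English ┃   
        ┃   [x] helpers.yam┃            ┃   
        ┃   [ ] config.html┃            ┃   
        ┃   [ ] worker.yaml┃            ┃   
        ┗━━━━━━━━━━━━━━━━━━┛            ┃   
        ┃    ┃                          ┃   
        ┃    ┃                          ┃   
        ┃    ┃                          ┃   
        ┃    ┃                          ┃   


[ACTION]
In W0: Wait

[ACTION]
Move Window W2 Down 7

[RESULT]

                                            
                                            
                                            
                                            
             ┏━━━━━━━━━━━━━━━━━━━━━━━━━━┓   
             ┃ FormWidget               ┃   
             ┠──────────────────────────┨   
             ┃  Email:      [Alice     ]┃   
             ┃  Role:       [Admin    ▼]┃   
        ┏━━━━┃  Address:    [          ]┃   
        ┏━━━━━━━━━━━━━━━━━━┓[Inactive ▼]┃   
        ┃ CheckboxTree     ┃( ) English ┃   
        ┠──────────────────┨            ┃   
        ┃>[-] repo/        ┃            ┃   
        ┃   [x] types.h    ┃            ┃   
        ┃   [x] database.js┃            ┃   
        ┃   [ ] utils.json ┃            ┃   
        ┃   [x] helpers.go ┃            ┃   
        ┃   [x] index.txt  ┃            ┃   
        ┃   [x] helpers.yam┃            ┃   


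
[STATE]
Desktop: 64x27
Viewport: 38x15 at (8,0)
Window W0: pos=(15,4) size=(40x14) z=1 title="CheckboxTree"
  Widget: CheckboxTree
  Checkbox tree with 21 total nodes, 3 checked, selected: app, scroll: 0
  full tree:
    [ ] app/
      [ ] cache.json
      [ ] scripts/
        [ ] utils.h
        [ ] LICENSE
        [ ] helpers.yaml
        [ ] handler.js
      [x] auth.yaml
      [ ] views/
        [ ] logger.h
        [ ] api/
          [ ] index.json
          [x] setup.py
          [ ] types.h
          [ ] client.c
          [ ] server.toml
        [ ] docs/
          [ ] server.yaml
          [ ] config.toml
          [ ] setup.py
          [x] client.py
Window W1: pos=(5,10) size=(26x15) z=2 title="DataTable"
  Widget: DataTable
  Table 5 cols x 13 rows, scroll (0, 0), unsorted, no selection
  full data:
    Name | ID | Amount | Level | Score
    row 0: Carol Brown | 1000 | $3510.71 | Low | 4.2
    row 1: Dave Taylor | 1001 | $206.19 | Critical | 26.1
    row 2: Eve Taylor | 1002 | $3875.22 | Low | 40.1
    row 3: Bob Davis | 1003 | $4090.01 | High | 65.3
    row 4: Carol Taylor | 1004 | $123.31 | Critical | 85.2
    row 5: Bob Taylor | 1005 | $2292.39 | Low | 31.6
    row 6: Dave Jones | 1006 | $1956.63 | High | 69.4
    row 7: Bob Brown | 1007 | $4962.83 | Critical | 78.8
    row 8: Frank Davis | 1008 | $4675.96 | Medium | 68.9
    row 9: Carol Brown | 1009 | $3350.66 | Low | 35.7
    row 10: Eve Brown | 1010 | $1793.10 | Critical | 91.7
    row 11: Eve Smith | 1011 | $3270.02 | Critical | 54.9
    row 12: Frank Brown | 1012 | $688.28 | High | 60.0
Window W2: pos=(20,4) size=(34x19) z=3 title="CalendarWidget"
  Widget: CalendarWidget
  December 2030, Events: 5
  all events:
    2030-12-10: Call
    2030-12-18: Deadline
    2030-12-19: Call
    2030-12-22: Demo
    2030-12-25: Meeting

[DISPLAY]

                                      
                                      
                                      
                                      
       ┏━━━━┏━━━━━━━━━━━━━━━━━━━━━━━━━
       ┃ Che┃ CalendarWidget          
       ┠────┠─────────────────────────
       ┃>[-]┃         December 2030   
       ┃   [┃Mo Tu We Th Fr Sa Su     
       ┃   [┃                   1     
━━━━━━━━━━━━┃ 2  3  4  5  6  7  8     
ataTable    ┃ 9 10* 11 12 13 14 15    
────────────┃16 17 18* 19* 20 21 22*  
me        │I┃23 24 25* 26 27 28 29    
──────────┼─┃30 31                    


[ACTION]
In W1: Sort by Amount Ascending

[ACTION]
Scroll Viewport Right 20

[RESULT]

                                      
                                      
                                      
                                      
━━━━━━━━━━━━━━━━━━━━━━━━━━━┓┓         
ndarWidget                 ┃┃         
───────────────────────────┨┨         
    December 2030          ┃┃         
 We Th Fr Sa Su            ┃┃         
              1            ┃┃         
  4  5  6  7  8            ┃┃         
* 11 12 13 14 15           ┃┃         
 18* 19* 20 21 22*         ┃┃         
 25* 26 27 28 29           ┃┃         
                           ┃┃         


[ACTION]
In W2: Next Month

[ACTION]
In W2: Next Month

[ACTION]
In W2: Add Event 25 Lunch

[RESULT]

                                      
                                      
                                      
                                      
━━━━━━━━━━━━━━━━━━━━━━━━━━━┓┓         
ndarWidget                 ┃┃         
───────────────────────────┨┨         
    February 2031          ┃┃         
 We Th Fr Sa Su            ┃┃         
           1  2            ┃┃         
  5  6  7  8  9            ┃┃         
 12 13 14 15 16            ┃┃         
 19 20 21 22 23            ┃┃         
* 26 27 28                 ┃┃         
                           ┃┃         


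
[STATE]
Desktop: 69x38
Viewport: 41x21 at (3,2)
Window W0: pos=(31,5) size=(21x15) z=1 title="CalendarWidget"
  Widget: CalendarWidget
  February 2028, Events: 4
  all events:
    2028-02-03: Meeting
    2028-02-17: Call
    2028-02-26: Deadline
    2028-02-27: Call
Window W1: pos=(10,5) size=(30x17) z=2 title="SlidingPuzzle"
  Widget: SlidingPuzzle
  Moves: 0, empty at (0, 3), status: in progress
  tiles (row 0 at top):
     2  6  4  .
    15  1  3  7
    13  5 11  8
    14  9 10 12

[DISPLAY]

                                         
                                         
                                         
       ┏━━━━━━━━━━━━━━━━━━━━━━━━━━━━┓━━━━
       ┃ SlidingPuzzle              ┃rWid
       ┠────────────────────────────┨────
       ┃┌────┬────┬────┬────┐       ┃ary 
       ┃│  2 │  6 │  4 │    │       ┃ Th 
       ┃├────┼────┼────┼────┤       ┃  3*
       ┃│ 15 │  1 │  3 │  7 │       ┃ 10 
       ┃├────┼────┼────┼────┤       ┃ 17*
       ┃│ 13 │  5 │ 11 │  8 │       ┃ 24 
       ┃├────┼────┼────┼────┤       ┃    
       ┃│ 14 │  9 │ 10 │ 12 │       ┃    
       ┃└────┴────┴────┴────┘       ┃    
       ┃Moves: 0                    ┃    
       ┃                            ┃    
       ┃                            ┃━━━━
       ┃                            ┃    
       ┗━━━━━━━━━━━━━━━━━━━━━━━━━━━━┛    
                                         


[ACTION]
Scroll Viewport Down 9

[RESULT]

       ┃│ 15 │  1 │  3 │  7 │       ┃ 10 
       ┃├────┼────┼────┼────┤       ┃ 17*
       ┃│ 13 │  5 │ 11 │  8 │       ┃ 24 
       ┃├────┼────┼────┼────┤       ┃    
       ┃│ 14 │  9 │ 10 │ 12 │       ┃    
       ┃└────┴────┴────┴────┘       ┃    
       ┃Moves: 0                    ┃    
       ┃                            ┃    
       ┃                            ┃━━━━
       ┃                            ┃    
       ┗━━━━━━━━━━━━━━━━━━━━━━━━━━━━┛    
                                         
                                         
                                         
                                         
                                         
                                         
                                         
                                         
                                         
                                         


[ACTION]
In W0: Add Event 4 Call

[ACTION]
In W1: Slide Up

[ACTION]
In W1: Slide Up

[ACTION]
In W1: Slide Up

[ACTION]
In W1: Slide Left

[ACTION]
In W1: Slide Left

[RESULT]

       ┃│ 15 │  1 │  3 │  8 │       ┃ 10 
       ┃├────┼────┼────┼────┤       ┃ 17*
       ┃│ 13 │  5 │ 11 │ 12 │       ┃ 24 
       ┃├────┼────┼────┼────┤       ┃    
       ┃│ 14 │  9 │ 10 │    │       ┃    
       ┃└────┴────┴────┴────┘       ┃    
       ┃Moves: 3                    ┃    
       ┃                            ┃    
       ┃                            ┃━━━━
       ┃                            ┃    
       ┗━━━━━━━━━━━━━━━━━━━━━━━━━━━━┛    
                                         
                                         
                                         
                                         
                                         
                                         
                                         
                                         
                                         
                                         


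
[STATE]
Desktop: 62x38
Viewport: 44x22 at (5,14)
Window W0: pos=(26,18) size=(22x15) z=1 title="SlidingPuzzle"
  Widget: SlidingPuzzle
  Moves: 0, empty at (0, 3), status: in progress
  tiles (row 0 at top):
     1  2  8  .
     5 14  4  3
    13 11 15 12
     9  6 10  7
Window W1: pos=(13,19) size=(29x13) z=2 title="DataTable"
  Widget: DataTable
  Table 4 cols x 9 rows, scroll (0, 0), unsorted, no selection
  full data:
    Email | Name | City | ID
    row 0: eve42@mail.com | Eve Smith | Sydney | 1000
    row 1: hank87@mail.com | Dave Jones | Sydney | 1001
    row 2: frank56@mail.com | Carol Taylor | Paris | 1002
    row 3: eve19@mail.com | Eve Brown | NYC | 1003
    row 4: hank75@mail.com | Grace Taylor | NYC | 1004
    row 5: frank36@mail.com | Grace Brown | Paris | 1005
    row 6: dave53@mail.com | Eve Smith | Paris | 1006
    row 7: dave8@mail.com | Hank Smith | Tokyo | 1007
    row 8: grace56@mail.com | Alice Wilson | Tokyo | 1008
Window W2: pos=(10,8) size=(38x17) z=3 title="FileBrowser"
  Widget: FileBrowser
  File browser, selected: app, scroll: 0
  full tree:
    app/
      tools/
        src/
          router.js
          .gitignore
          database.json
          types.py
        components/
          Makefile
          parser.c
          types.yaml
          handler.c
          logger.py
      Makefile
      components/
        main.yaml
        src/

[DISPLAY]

     ┃    [+] components/                 ┃ 
     ┃                                    ┃ 
     ┃                                    ┃ 
     ┃                                    ┃ 
     ┃                                    ┃ 
     ┃                                    ┃ 
     ┃                                    ┃ 
     ┃                                    ┃ 
     ┃                                    ┃ 
     ┃                                    ┃ 
     ┗━━━━━━━━━━━━━━━━━━━━━━━━━━━━━━━━━━━━┛ 
        ┃hank87@mail.com │Dave Jones┃┼────┃ 
        ┃frank56@mail.com│Carol Tayl┃│ 12 ┃ 
        ┃eve19@mail.com  │Eve Brown ┃┼────┃ 
        ┃hank75@mail.com │Grace Tayl┃│  7 ┃ 
        ┃frank36@mail.com│Grace Brow┃┴────┃ 
        ┃dave53@mail.com │Eve Smith ┃     ┃ 
        ┗━━━━━━━━━━━━━━━━━━━━━━━━━━━┛     ┃ 
                     ┗━━━━━━━━━━━━━━━━━━━━┛ 
                                            
                                            
                                            


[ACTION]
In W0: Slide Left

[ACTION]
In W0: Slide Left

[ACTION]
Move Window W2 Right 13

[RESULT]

                  ┃    [+] components/      
                  ┃                         
                  ┃                         
                  ┃                         
                  ┃                         
        ┏━━━━━━━━━┃                         
        ┃ DataTabl┃                         
        ┠─────────┃                         
        ┃Email    ┃                         
        ┃─────────┃                         
        ┃eve42@mai┗━━━━━━━━━━━━━━━━━━━━━━━━━
        ┃hank87@mail.com │Dave Jones┃┼────┃ 
        ┃frank56@mail.com│Carol Tayl┃│ 12 ┃ 
        ┃eve19@mail.com  │Eve Brown ┃┼────┃ 
        ┃hank75@mail.com │Grace Tayl┃│  7 ┃ 
        ┃frank36@mail.com│Grace Brow┃┴────┃ 
        ┃dave53@mail.com │Eve Smith ┃     ┃ 
        ┗━━━━━━━━━━━━━━━━━━━━━━━━━━━┛     ┃ 
                     ┗━━━━━━━━━━━━━━━━━━━━┛ 
                                            
                                            
                                            


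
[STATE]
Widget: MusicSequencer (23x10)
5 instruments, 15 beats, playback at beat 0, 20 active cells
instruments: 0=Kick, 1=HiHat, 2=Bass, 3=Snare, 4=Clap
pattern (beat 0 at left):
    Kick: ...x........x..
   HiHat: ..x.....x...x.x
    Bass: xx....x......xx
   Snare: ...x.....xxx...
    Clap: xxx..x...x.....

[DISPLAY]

      ▼12345678901234  
  Kick···█········█··  
 HiHat··█·····█···█·█  
  Bass██····█······██  
 Snare···█·····███···  
  Clap███··█···█·····  
                       
                       
                       
                       


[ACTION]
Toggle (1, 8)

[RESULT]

      ▼12345678901234  
  Kick···█········█··  
 HiHat··█·········█·█  
  Bass██····█······██  
 Snare···█·····███···  
  Clap███··█···█·····  
                       
                       
                       
                       


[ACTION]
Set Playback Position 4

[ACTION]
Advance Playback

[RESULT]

      01234▼678901234  
  Kick···█········█··  
 HiHat··█·········█·█  
  Bass██····█······██  
 Snare···█·····███···  
  Clap███··█···█·····  
                       
                       
                       
                       


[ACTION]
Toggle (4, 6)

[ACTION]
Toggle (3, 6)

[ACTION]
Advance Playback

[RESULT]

      012345▼78901234  
  Kick···█········█··  
 HiHat··█·········█·█  
  Bass██····█······██  
 Snare···█··█··███···  
  Clap███··██··█·····  
                       
                       
                       
                       


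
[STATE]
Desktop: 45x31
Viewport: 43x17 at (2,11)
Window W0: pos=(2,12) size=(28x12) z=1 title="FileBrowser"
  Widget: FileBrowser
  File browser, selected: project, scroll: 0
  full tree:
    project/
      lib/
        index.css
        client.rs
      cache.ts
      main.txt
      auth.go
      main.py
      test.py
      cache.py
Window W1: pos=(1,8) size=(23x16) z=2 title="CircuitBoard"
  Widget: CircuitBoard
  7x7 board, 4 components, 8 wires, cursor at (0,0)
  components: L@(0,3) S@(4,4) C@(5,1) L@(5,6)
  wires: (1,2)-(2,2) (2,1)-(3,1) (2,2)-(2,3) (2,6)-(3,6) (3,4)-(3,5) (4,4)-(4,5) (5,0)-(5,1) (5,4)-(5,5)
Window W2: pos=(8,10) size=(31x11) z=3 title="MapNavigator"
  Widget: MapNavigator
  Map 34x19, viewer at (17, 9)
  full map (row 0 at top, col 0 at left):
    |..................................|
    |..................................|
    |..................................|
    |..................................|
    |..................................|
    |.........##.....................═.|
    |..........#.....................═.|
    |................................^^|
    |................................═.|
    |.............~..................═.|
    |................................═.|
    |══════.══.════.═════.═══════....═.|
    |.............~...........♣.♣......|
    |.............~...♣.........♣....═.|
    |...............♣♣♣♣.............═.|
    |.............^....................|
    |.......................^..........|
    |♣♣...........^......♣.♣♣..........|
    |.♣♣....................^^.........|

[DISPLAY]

   0 1┃ MapNavigator                ┃      
0  [.]┠─────────────────────────────┨      
      ┃.......#.....................┃      
1     ┃.............................┃      
      ┃.............................┃      
2     ┃..........~...@..............┃      
      ┃.............................┃      
3     ┃═══.══.════.═════.═══════....┃      
      ┃..........~...........♣.♣....┃      
4     ┗━━━━━━━━━━━━━━━━━━━━━━━━━━━━━┛      
                     ┃     ┃               
5   · ─ C           ·┃     ┃               
━━━━━━━━━━━━━━━━━━━━━┛━━━━━┛               
                                           
                                           
                                           
                                           


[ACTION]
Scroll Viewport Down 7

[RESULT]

1     ┃.............................┃      
      ┃.............................┃      
2     ┃..........~...@..............┃      
      ┃.............................┃      
3     ┃═══.══.════.═════.═══════....┃      
      ┃..........~...........♣.♣....┃      
4     ┗━━━━━━━━━━━━━━━━━━━━━━━━━━━━━┛      
                     ┃     ┃               
5   · ─ C           ·┃     ┃               
━━━━━━━━━━━━━━━━━━━━━┛━━━━━┛               
                                           
                                           
                                           
                                           
                                           
                                           
                                           


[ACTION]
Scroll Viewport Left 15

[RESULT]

 ┃1     ┃.............................┃    
 ┃      ┃.............................┃    
 ┃2     ┃..........~...@..............┃    
 ┃      ┃.............................┃    
 ┃3     ┃═══.══.════.═════.═══════....┃    
 ┃      ┃..........~...........♣.♣....┃    
 ┃4     ┗━━━━━━━━━━━━━━━━━━━━━━━━━━━━━┛    
 ┃                     ┃     ┃             
 ┃5   · ─ C           ·┃     ┃             
 ┗━━━━━━━━━━━━━━━━━━━━━┛━━━━━┛             
                                           
                                           
                                           
                                           
                                           
                                           
                                           


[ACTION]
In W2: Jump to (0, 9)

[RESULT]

 ┃1     ┃              ...............┃    
 ┃      ┃              ...............┃    
 ┃2     ┃              @............~.┃    
 ┃      ┃              ...............┃    
 ┃3     ┃              ══════.══.════.┃    
 ┃      ┃              .............~.┃    
 ┃4     ┗━━━━━━━━━━━━━━━━━━━━━━━━━━━━━┛    
 ┃                     ┃     ┃             
 ┃5   · ─ C           ·┃     ┃             
 ┗━━━━━━━━━━━━━━━━━━━━━┛━━━━━┛             
                                           
                                           
                                           
                                           
                                           
                                           
                                           


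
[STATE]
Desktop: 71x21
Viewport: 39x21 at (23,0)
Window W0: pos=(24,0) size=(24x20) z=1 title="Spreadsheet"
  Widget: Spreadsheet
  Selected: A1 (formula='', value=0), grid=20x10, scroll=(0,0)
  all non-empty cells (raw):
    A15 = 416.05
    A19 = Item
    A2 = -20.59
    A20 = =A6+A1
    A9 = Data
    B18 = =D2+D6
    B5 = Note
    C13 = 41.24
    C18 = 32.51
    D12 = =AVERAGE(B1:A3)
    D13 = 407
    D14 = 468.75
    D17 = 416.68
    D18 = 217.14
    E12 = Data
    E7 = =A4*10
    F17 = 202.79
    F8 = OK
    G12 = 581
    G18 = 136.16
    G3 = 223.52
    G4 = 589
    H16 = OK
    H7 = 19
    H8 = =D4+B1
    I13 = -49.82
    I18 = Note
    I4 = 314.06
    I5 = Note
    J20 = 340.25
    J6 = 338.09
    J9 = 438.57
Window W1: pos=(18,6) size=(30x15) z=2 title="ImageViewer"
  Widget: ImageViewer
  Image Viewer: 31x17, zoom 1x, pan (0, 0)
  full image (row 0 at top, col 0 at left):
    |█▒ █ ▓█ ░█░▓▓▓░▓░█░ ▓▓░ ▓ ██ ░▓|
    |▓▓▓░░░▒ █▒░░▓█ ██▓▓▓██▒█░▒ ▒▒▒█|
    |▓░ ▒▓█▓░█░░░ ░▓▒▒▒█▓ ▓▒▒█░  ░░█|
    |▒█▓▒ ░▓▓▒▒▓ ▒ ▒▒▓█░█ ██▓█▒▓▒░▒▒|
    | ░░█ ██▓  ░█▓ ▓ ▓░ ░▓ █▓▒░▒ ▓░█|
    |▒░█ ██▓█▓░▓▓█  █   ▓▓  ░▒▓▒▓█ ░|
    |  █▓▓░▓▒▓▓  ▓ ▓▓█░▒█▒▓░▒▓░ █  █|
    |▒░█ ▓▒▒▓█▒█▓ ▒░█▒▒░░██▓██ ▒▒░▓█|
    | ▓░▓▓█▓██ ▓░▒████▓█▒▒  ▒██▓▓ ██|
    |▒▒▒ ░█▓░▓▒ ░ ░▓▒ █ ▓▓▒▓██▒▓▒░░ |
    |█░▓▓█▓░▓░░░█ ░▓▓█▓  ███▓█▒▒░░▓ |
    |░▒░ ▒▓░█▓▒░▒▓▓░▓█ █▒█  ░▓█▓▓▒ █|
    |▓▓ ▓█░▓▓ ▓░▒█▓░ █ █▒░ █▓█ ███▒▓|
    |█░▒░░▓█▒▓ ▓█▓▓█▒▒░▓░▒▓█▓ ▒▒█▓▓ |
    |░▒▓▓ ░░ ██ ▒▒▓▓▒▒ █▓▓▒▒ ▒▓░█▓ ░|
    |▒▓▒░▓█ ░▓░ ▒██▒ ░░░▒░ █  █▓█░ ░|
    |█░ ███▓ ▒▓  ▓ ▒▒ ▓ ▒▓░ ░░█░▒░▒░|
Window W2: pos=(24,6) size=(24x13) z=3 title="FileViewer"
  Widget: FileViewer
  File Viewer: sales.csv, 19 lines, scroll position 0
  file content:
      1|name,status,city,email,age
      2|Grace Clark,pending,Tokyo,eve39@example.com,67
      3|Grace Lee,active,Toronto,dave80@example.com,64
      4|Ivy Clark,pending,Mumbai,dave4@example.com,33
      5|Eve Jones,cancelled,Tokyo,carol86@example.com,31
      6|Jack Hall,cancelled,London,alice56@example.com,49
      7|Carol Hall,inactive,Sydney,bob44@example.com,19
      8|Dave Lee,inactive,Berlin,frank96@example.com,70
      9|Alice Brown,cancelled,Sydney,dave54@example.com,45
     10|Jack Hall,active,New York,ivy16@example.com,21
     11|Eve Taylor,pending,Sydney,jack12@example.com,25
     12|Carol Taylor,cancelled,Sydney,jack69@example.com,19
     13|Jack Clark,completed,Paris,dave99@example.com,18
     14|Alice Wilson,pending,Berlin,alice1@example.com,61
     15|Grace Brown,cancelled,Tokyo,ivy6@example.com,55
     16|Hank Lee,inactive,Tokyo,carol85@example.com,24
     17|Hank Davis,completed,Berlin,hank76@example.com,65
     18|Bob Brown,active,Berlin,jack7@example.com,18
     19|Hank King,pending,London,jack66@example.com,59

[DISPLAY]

 ┏━━━━━━━━━━━━━━━━━━━━━━┓              
 ┃ Spreadsheet          ┃              
 ┠──────────────────────┨              
 ┃A1:                   ┃              
 ┃       A       B      ┃              
 ┃----------------------┃              
━┏━━━━━━━━━━━━━━━━━━━━━━┓              
g┃ FileViewer           ┃              
─┠──────────────────────┨              
 ┃name,status,city,emai▲┃              
░┃Grace Clark,pending,T█┃              
▓┃Grace Lee,active,Toro░┃              
 ┃Ivy Clark,pending,Mum░┃              
 ┃Eve Jones,cancelled,T░┃              
█┃Jack Hall,cancelled,L░┃              
▓┃Carol Hall,inactive,S░┃              
▓┃Dave Lee,inactive,Ber░┃              
▓┃Alice Brown,cancelled▼┃              
░┗━━━━━━━━━━━━━━━━━━━━━━┛              
█▓░▓░░░█ ░▓▓█▓  ███▓█▒▒░┃              
━━━━━━━━━━━━━━━━━━━━━━━━┛              


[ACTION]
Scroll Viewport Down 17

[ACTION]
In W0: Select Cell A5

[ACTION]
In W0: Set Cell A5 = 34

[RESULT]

 ┏━━━━━━━━━━━━━━━━━━━━━━┓              
 ┃ Spreadsheet          ┃              
 ┠──────────────────────┨              
 ┃A5: 34                ┃              
 ┃       A       B      ┃              
 ┃----------------------┃              
━┏━━━━━━━━━━━━━━━━━━━━━━┓              
g┃ FileViewer           ┃              
─┠──────────────────────┨              
 ┃name,status,city,emai▲┃              
░┃Grace Clark,pending,T█┃              
▓┃Grace Lee,active,Toro░┃              
 ┃Ivy Clark,pending,Mum░┃              
 ┃Eve Jones,cancelled,T░┃              
█┃Jack Hall,cancelled,L░┃              
▓┃Carol Hall,inactive,S░┃              
▓┃Dave Lee,inactive,Ber░┃              
▓┃Alice Brown,cancelled▼┃              
░┗━━━━━━━━━━━━━━━━━━━━━━┛              
█▓░▓░░░█ ░▓▓█▓  ███▓█▒▒░┃              
━━━━━━━━━━━━━━━━━━━━━━━━┛              


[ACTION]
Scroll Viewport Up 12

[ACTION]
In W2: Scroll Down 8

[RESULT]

 ┏━━━━━━━━━━━━━━━━━━━━━━┓              
 ┃ Spreadsheet          ┃              
 ┠──────────────────────┨              
 ┃A5: 34                ┃              
 ┃       A       B      ┃              
 ┃----------------------┃              
━┏━━━━━━━━━━━━━━━━━━━━━━┓              
g┃ FileViewer           ┃              
─┠──────────────────────┨              
 ┃Alice Brown,cancelled▲┃              
░┃Jack Hall,active,New ░┃              
▓┃Eve Taylor,pending,Sy░┃              
 ┃Carol Taylor,cancelle░┃              
 ┃Jack Clark,completed,░┃              
█┃Alice Wilson,pending,░┃              
▓┃Grace Brown,cancelled█┃              
▓┃Hank Lee,inactive,Tok░┃              
▓┃Hank Davis,completed,▼┃              
░┗━━━━━━━━━━━━━━━━━━━━━━┛              
█▓░▓░░░█ ░▓▓█▓  ███▓█▒▒░┃              
━━━━━━━━━━━━━━━━━━━━━━━━┛              
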